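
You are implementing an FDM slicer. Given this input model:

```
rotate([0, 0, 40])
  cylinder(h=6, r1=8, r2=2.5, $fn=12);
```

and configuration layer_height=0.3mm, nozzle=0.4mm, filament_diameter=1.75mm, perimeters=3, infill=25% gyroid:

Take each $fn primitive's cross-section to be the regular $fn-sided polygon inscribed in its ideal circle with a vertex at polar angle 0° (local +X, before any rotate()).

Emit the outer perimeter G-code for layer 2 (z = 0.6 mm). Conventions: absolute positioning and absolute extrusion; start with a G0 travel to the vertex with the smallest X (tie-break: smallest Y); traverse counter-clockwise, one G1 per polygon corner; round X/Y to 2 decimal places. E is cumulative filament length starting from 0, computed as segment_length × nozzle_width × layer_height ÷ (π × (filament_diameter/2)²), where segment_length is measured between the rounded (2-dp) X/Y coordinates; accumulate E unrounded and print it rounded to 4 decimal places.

G0 X-7.34 Y-1.29 Z0.60
G1 X-5.71 Y-4.79 E0.1926
G1 X-2.55 Y-7.00 E0.3850
G1 X1.29 Y-7.34 E0.5773
G1 X4.79 Y-5.71 E0.7700
G1 X7.00 Y-2.55 E0.9623
G1 X7.34 Y1.29 E1.1547
G1 X5.71 Y4.79 E1.3473
G1 X2.55 Y7.00 E1.5397
G1 X-1.29 Y7.34 E1.7320
G1 X-4.79 Y5.71 E1.9246
G1 X-7.00 Y2.55 E2.1170
G1 X-7.34 Y-1.29 E2.3093

At z = 0.6 mm: the cone (r1=8→r2=2.5) has section circumradius 7.450 here — a regular 12-gon; (whole slice rotated 40° about Z — lengths, areas and connectivity unchanged). The outline is a single polygon with 12 vertices. Extrusion per mm of travel: 0.4 × 0.3 / (π × 0.875²) = 0.049890. Accumulating E over each segment gives final E = 2.3093.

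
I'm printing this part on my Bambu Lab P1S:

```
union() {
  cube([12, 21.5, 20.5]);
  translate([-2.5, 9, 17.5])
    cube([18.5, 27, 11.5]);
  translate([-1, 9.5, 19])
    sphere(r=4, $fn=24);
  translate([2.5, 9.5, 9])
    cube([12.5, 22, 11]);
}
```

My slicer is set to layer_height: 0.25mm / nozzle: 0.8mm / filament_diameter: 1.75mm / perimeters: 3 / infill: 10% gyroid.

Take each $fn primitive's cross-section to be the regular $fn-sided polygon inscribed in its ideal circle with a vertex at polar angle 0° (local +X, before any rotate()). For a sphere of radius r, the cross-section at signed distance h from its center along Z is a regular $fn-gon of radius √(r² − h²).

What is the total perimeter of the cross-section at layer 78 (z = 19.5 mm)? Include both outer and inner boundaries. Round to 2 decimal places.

At z = 19.5 mm: the 12×21.5 cube contributes its full rectangle (perimeter 67.00 mm); the cube at (-2.5, 9) is present — its section is the full 18.5×27 rectangle (perimeter 91.00 mm); the sphere at (-1, 9.5): section is a regular 24-gon, circumradius = √(r²−h²) = √(4²−0.5²) = 3.969 (perimeter = 2·24·3.969·sin(180°/24) = 24.86 mm); the 12.5×22 cube at (2.5, 9.5) contributes its full rectangle (perimeter 69.00 mm); Combining (union): the regions partially overlap (shared area 452.58 mm²), so the edge portions inside another operand are dropped and the merged outline is re-measured after clipping — boundary = 110.92 mm. Overall, the cross-section is a single solid region. Total boundary length (outer) = 110.92 mm.

110.92 mm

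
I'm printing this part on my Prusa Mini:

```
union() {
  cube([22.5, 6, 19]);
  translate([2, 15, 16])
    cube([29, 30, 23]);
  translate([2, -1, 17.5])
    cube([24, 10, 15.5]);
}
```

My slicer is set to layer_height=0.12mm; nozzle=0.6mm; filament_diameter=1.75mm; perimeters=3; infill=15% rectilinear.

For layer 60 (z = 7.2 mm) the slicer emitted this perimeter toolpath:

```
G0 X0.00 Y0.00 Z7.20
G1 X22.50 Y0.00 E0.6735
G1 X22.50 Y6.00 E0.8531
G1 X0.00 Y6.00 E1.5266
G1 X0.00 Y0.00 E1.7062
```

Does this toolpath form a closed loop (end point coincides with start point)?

Start point (G0): (0.00, 0.00). End point (last G1): the path returns to the start — closed.

yes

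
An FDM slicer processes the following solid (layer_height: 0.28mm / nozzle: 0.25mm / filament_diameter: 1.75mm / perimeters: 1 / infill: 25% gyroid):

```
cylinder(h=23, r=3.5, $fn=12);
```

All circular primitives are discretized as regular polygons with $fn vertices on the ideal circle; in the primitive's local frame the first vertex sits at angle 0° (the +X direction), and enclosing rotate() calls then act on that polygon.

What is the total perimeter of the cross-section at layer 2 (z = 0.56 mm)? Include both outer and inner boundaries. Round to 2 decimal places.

At z = 0.56 mm: the r=3.5 cylinder contributes a regular 12-gon of circumradius 3.5 (perimeter = 2·12·3.500·sin(180°/12) = 21.74 mm). Overall, the cross-section is a single solid region. Total boundary length (outer) = 21.74 mm.

21.74 mm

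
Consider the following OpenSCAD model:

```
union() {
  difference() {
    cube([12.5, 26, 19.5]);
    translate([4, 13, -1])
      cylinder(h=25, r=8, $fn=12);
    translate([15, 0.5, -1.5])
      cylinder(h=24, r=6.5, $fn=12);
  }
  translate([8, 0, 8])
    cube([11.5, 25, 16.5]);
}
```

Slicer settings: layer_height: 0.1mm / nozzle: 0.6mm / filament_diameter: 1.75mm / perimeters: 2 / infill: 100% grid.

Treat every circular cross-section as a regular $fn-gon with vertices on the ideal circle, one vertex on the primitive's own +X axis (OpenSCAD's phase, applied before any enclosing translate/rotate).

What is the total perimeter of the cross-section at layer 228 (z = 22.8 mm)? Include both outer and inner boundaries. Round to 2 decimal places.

73.00 mm

At z = 22.8 mm: the cube is absent (z outside [0, 19.5]); the cylinder at (4, 13): section is a regular 12-gon, circumradius r=8 (perimeter = 2·12·8.000·sin(180°/12) = 49.69 mm); the cylinder at (15, 0.5) is absent (z outside [-1.5, 22.5]); After the difference (first − rest): the first operand is absent here, so nothing remains; the 11.5×25 cube at (8, 0) contributes its full rectangle (perimeter 73.00 mm); Combining (union): only the 11.5×25 cube at (8, 0) is present, so the union is just that shape — boundary = 73.00 mm. Overall, the cross-section is a single solid region. Total boundary length (outer) = 73.00 mm.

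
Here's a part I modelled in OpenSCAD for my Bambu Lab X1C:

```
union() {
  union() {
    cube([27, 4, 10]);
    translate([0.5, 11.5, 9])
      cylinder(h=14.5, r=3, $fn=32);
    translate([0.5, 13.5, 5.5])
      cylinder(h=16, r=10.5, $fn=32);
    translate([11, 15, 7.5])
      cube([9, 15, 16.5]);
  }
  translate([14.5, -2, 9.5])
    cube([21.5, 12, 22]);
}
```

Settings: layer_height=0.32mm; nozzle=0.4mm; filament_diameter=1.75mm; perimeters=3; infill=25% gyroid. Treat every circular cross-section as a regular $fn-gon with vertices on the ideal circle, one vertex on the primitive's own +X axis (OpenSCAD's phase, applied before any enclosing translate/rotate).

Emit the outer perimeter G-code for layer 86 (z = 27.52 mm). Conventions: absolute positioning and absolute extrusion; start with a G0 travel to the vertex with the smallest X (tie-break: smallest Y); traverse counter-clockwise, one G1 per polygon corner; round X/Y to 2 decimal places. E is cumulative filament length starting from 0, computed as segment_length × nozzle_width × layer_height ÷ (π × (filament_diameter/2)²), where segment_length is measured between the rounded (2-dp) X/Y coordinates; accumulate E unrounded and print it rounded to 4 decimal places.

At z = 27.52 mm: the cube does not reach this height (z outside [0, 10]); the cylinder at (0.5, 11.5) is absent (z outside [9, 23.5]); the cylinder at (0.5, 13.5) is absent (z outside [5.5, 21.5]); the cube at (11, 15) does not reach this height (z outside [7.5, 24]); Taking the union: nothing is present at this height; the cube at (14.5, -2) is present — its section is the full 21.5×12 rectangle; Merging all regions: only the 21.5×12 cube at (14.5, -2) is present, so the union is just that shape — 1 connected region. The outline is a single polygon with 4 vertices. Extrusion per mm of travel: 0.4 × 0.32 / (π × 0.875²) = 0.053216. Accumulating E over each segment gives final E = 3.5655.

G0 X14.50 Y-2.00 Z27.52
G1 X36.00 Y-2.00 E1.1441
G1 X36.00 Y10.00 E1.7827
G1 X14.50 Y10.00 E2.9269
G1 X14.50 Y-2.00 E3.5655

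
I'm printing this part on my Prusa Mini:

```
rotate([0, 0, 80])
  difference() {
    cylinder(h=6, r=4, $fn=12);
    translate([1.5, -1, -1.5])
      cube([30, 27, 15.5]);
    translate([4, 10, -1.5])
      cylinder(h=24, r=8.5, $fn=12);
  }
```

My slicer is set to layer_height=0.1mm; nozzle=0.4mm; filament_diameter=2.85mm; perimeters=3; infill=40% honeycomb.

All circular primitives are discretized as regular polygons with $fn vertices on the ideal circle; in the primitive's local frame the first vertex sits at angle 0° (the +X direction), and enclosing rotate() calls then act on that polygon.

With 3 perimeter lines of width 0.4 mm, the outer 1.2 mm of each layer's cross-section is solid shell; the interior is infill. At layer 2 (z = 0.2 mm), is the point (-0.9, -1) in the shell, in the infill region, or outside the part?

At z = 0.2 mm: the cylinder: section is a regular 12-gon, circumradius r=4; the 30×27 cube at (1.5, -1) contributes its full rectangle; the cylinder at (4, 10): section is a regular 12-gon, circumradius r=8.5; Subtracting the remaining from the first: starting from the r=4 cylinder, the 30×27 cube at (1.5, -1) partially overlaps it — only the 8.67 mm² overlap (of its 810.00 mm²) is removed, clipping the outline; the r=8.5 cylinder at (4, 10) partially overlaps it — only the 3.14 mm² overlap (of its 216.75 mm²) is removed, clipping the outline — 1 connected region; (whole slice rotated 80° about Z — lengths, areas and connectivity unchanged). Overall, the cross-section is a single solid region. Undo the 80° rotation: the query point maps to (-1.141, 0.713) in the un-rotated model frame. The nearest boundary edge runs (-1.27, 3.66)→(-0.25, 2.64); distance from the point to it = 2.12 mm. The point is inside the cross-section and 2.12 mm from the nearest boundary — more than the 1.2 mm shell width (3 × 0.4), so it's in the infill interior.

infill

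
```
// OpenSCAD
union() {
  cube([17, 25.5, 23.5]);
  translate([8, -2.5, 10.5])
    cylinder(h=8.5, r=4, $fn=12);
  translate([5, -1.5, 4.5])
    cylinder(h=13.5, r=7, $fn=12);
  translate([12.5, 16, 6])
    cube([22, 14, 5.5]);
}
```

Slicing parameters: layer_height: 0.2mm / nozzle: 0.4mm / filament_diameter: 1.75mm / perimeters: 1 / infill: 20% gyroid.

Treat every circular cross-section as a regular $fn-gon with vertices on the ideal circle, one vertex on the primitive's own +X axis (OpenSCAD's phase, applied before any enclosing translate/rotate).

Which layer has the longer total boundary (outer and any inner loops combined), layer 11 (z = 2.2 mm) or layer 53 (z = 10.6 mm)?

layer 53 (z = 10.6 mm)

Layer 11 (z = 2.2): the cube (footprint 17×25.5) is included at this height (perimeter 85.00 mm); the cylinder at (8, -2.5) is absent (z outside [10.5, 19]); the cylinder at (5, -1.5) is absent (z outside [4.5, 18]); the cube at (12.5, 16) does not reach this height (z outside [6, 11.5]); Merging all regions: only the 17×25.5 cube is present, so the union is just that shape — boundary = 85.00 mm. So its perimeter = 85.00 mm. Layer 53 (z = 10.6): the cube is present — its section is the full 17×25.5 rectangle (perimeter 85.00 mm); the r=4 cylinder at (8, -2.5) gives a regular 12-gon of circumradius 4 (constant along its height) (perimeter = 2·12·4.000·sin(180°/12) = 24.85 mm); the cylinder at (5, -1.5): section is a regular 12-gon, circumradius r=7 (perimeter = 2·12·7.000·sin(180°/12) = 43.48 mm); the cube at (12.5, 16) (footprint 22×14) is included at this height (perimeter 72.00 mm); Taking the union: the regions partially overlap (shared area 139.98 mm²), so the edge portions inside another operand are dropped and the merged outline is re-measured after clipping — boundary = 142.90 mm. So its perimeter = 142.90 mm. Layer 53 is larger (142.90 vs 85.00 mm).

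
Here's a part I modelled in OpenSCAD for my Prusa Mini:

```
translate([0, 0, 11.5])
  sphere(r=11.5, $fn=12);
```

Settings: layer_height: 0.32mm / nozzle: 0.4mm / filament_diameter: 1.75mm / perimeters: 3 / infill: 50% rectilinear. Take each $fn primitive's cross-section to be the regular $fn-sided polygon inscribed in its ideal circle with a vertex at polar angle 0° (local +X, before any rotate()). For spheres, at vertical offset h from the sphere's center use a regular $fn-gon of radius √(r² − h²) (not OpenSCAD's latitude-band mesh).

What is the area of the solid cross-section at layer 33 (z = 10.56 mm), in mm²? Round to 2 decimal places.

At z = 10.56 mm: the r=11.5 sphere contributes a regular 12-gon of circumradius √(11.5²−0.94²) = 11.462 (area = (12/2)·11.462²·sin(360°/12) = 394.10 mm²). Overall, the cross-section is a single solid region. Net area = 394.10 mm².

394.10 mm²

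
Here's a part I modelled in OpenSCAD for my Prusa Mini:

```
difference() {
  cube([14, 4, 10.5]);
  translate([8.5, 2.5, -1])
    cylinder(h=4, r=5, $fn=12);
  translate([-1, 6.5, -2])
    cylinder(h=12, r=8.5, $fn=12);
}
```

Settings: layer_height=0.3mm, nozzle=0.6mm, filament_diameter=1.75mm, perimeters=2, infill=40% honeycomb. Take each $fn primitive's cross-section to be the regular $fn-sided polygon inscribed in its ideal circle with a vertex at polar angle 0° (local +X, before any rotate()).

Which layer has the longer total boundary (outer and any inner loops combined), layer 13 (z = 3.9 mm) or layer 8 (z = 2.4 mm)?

layer 13 (z = 3.9 mm)

Layer 13 (z = 3.9): the cube is present — its section is the full 14×4 rectangle (perimeter 36.00 mm); the cylinder at (8.5, 2.5) is not intersected at this z (z outside [-1, 3]); the r=8.5 cylinder at (-1, 6.5) gives a regular 12-gon of circumradius 8.5 (constant along its height) (perimeter = 2·12·8.500·sin(180°/12) = 52.80 mm); After the difference (first − rest): starting from the 14×4 cube, the r=8.5 cylinder at (-1, 6.5) partially overlaps it — only the 23.32 mm² overlap (of its 216.75 mm²) is removed, clipping the outline — boundary = 26.05 mm. So its perimeter = 26.05 mm. Layer 8 (z = 2.4): the cube (footprint 14×4) is included at this height (perimeter 36.00 mm); the r=5 cylinder at (8.5, 2.5) contributes a regular 12-gon of circumradius 5 (perimeter = 2·12·5.000·sin(180°/12) = 31.06 mm); the cylinder at (-1, 6.5): section is a regular 12-gon, circumradius r=8.5 (perimeter = 2·12·8.500·sin(180°/12) = 52.80 mm); Taking the first minus the rest: starting from the 14×4 cube, the r=5 cylinder at (8.5, 2.5) partially overlaps it — only the 37.72 mm² overlap (of its 75.00 mm²) is removed, clipping the outline; the r=8.5 cylinder at (-1, 6.5) partially overlaps it — only the 15.14 mm² overlap (of its 216.75 mm²) is removed, clipping the outline — boundary = 10.38 mm. So its perimeter = 10.38 mm. Layer 13 is larger (26.05 vs 10.38 mm).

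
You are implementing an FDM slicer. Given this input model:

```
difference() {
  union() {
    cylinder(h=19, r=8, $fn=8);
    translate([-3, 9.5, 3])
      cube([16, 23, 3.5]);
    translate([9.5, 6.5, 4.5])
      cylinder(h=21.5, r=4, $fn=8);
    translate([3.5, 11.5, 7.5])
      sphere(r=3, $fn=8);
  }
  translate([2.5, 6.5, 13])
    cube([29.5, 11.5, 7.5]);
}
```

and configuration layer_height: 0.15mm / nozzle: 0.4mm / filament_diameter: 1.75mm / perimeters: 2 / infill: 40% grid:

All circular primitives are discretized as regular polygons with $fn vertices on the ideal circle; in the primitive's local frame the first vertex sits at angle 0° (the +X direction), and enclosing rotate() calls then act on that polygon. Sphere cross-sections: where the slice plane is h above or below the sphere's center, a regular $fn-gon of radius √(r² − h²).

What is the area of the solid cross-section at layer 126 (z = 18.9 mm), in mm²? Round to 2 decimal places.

At z = 18.9 mm: the cylinder: section is a regular 8-gon, circumradius r=8 (area = (8/2)·8.000²·sin(360°/8) = 181.02 mm²); the cube at (-3, 9.5) is not intersected at this z (z outside [3, 6.5]); the r=4 cylinder at (9.5, 6.5) contributes a regular 8-gon of circumradius 4 (area = (8/2)·4.000²·sin(360°/8) = 45.25 mm²); the sphere at (3.5, 11.5) does not reach this height (|z−center|=11.400 > r=3); Combining (union): the 2 present regions are separate (no shared area or edge), so areas and boundary lengths simply add and each stays a separate island — area = 226.27 mm²; the 29.5×11.5 cube at (2.5, 6.5) contributes its full rectangle (area 339.25 mm²); After the difference (first − rest): starting from that combined region (226.27 mm²), the 29.5×11.5 cube at (2.5, 6.5) partially overlaps it — only the 22.89 mm² overlap (of its 339.25 mm²) is removed, clipping the outline — area = 203.39 mm². Overall, the cross-section has 2 separate islands. Net area = 203.39 mm².

203.39 mm²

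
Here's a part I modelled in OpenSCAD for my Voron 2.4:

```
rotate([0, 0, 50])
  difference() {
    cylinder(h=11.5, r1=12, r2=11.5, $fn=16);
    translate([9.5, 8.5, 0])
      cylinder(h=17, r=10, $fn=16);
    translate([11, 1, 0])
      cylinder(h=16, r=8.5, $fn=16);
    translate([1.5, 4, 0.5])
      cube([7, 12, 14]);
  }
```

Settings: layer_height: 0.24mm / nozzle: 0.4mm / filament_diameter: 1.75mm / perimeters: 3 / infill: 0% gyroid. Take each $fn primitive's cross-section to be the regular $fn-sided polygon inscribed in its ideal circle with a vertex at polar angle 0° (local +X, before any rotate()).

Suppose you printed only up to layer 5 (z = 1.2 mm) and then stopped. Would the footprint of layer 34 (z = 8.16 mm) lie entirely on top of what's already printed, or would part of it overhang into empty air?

entirely on top

Compare the two slices. At z = 1.2: the cone contributes a regular 16-gon of circumradius 11.948 (interpolated between r1=12 and r2=11.5 at t=0.104) (area = (16/2)·11.948²·sin(360°/16) = 437.03 mm²); the cylinder at (9.5, 8.5): section is a regular 16-gon, circumradius r=10 (area = (16/2)·10.000²·sin(360°/16) = 306.15 mm²); the cylinder at (11, 1): section is a regular 16-gon, circumradius r=8.5 (area = (16/2)·8.500²·sin(360°/16) = 221.19 mm²); the 7×12 cube at (1.5, 4) contributes its full rectangle (area 84.00 mm²); Subtracting the remaining from the first: starting from the cone (437.03 mm²), the r=10 cylinder at (9.5, 8.5) partially overlaps it — only the 108.56 mm² overlap (of its 306.15 mm²) is removed, clipping the outline; the r=8.5 cylinder at (11, 1) partially overlaps it — only the 40.38 mm² overlap (of its 221.19 mm²) is removed, clipping the outline; the 7×12 cube at (1.5, 4) misses the remaining region (no effect) — area = 288.09 mm²; (whole slice rotated 50° about Z — lengths, areas and connectivity unchanged). At z = 8.16: the cone contributes a regular 16-gon of circumradius 11.645 (interpolated between r1=12 and r2=11.5 at t=0.710) (area = (16/2)·11.645²·sin(360°/16) = 415.17 mm²); the r=10 cylinder at (9.5, 8.5) contributes a regular 16-gon of circumradius 10 (area = (16/2)·10.000²·sin(360°/16) = 306.15 mm²); the r=8.5 cylinder at (11, 1) gives a regular 16-gon of circumradius 8.5 (constant along its height) (area = (16/2)·8.500²·sin(360°/16) = 221.19 mm²); the 7×12 cube at (1.5, 4) contributes its full rectangle (area 84.00 mm²); After the difference (first − rest): starting from the cone (415.17 mm²), the r=10 cylinder at (9.5, 8.5) partially overlaps it — only the 102.81 mm² overlap (of its 306.15 mm²) is removed, clipping the outline; the r=8.5 cylinder at (11, 1) partially overlaps it — only the 38.41 mm² overlap (of its 221.19 mm²) is removed, clipping the outline; the 7×12 cube at (1.5, 4) misses the remaining region (no effect) — area = 273.95 mm²; (whole slice rotated 50° about Z — lengths, areas and connectivity unchanged). Checking containment: the cross-section at z = 8.16 is a subset of the cross-section at z = 1.2.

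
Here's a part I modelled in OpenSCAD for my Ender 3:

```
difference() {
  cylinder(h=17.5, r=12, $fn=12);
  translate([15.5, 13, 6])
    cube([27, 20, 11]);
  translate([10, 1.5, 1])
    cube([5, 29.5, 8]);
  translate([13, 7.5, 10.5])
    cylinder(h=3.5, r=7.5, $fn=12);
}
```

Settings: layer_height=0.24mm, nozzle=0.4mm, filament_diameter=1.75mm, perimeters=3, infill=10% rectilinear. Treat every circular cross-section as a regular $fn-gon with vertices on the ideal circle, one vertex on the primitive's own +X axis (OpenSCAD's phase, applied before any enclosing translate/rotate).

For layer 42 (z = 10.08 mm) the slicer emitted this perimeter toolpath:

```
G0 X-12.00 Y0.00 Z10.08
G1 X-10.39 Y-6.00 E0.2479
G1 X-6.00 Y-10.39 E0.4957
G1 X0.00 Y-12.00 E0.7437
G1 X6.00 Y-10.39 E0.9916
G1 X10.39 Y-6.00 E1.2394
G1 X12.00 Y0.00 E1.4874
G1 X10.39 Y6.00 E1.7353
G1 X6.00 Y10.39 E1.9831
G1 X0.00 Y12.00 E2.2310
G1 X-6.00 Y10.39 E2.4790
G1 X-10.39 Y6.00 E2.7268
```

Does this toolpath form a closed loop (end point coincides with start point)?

Start point (G0): (-12.00, 0.00). End point (last G1): the path does not return to the start — open.

no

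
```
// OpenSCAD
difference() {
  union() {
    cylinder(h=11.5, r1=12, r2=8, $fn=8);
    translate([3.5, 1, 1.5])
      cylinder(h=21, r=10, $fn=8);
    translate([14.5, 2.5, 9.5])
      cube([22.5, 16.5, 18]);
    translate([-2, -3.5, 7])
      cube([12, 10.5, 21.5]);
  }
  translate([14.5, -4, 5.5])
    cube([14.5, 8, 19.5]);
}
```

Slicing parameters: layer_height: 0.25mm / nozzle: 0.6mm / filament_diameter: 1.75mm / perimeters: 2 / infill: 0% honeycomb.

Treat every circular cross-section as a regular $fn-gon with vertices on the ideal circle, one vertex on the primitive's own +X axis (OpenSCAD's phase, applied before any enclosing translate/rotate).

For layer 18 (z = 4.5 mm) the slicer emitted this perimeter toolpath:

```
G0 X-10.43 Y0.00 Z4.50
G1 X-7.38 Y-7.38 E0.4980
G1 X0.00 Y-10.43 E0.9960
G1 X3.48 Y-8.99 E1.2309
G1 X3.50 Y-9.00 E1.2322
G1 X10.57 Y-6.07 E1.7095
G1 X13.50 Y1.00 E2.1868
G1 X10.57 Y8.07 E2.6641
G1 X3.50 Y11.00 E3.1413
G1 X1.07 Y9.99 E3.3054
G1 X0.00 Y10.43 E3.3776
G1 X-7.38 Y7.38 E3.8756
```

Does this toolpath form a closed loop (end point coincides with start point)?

no

Start point (G0): (-10.43, 0.00). End point (last G1): the path does not return to the start — open.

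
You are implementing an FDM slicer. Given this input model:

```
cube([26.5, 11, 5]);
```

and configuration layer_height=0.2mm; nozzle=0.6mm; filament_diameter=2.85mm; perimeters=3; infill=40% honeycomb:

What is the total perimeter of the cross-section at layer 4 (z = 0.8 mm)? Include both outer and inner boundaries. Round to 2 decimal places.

75.00 mm

At z = 0.8 mm: the cube is present — its section is the full 26.5×11 rectangle (perimeter 75.00 mm). Overall, the cross-section is a single solid region. Total boundary length (outer) = 75.00 mm.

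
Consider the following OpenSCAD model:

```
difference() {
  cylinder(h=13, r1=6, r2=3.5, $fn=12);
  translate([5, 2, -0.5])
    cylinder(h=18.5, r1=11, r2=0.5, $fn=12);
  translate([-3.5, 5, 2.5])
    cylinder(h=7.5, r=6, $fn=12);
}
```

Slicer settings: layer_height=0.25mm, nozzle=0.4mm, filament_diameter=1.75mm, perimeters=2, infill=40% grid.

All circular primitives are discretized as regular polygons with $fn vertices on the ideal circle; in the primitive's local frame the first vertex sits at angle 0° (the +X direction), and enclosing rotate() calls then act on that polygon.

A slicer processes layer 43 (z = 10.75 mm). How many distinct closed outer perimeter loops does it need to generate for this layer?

At z = 10.75 mm: the cone contributes a regular 12-gon of circumradius 3.933 (interpolated between r1=6 and r2=3.5 at t=0.827); the cone at (5, 2) (r1=11→r2=0.5) has section circumradius 4.615 here — a regular 12-gon; the cylinder at (-3.5, 5) is absent (z outside [2.5, 10]); After the difference (first − rest): starting from the cone, the cone at (5, 2) partially overlaps it — only the 13.10 mm² overlap (of its 63.89 mm²) is removed, clipping the outline — 1 connected region. The result has 1 disconnected region.

1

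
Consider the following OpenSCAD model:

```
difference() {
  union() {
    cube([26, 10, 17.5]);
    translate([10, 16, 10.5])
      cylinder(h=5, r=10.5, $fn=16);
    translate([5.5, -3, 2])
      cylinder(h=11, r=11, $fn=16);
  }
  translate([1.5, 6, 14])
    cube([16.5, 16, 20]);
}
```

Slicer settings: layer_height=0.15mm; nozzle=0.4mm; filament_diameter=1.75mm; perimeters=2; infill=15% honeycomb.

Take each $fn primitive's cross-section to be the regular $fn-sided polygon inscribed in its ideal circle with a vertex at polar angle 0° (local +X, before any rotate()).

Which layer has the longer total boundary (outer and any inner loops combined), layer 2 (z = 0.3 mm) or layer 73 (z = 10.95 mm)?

Layer 2 (z = 0.3): the cube (footprint 26×10) is included at this height (perimeter 72.00 mm); the cylinder at (10, 16) is not intersected at this z (z outside [10.5, 15.5]); the cylinder at (5.5, -3) is not intersected at this z (z outside [2, 13]); Combining (union): only the 26×10 cube is present, so the union is just that shape — boundary = 72.00 mm; the cube at (1.5, 6) is not intersected at this z (z outside [14, 34]); After the difference (first − rest): none of the subtracted shapes is present at this height, so that combined region is unchanged — boundary = 72.00 mm. So its perimeter = 72.00 mm. Layer 73 (z = 10.95): the cube is present — its section is the full 26×10 rectangle (perimeter 72.00 mm); the cylinder at (10, 16): section is a regular 16-gon, circumradius r=10.5 (perimeter = 2·16·10.500·sin(180°/16) = 65.55 mm); the r=11 cylinder at (5.5, -3) contributes a regular 16-gon of circumradius 11 (perimeter = 2·16·11.000·sin(180°/16) = 68.67 mm); Taking the union: the regions partially overlap (shared area 152.87 mm²), so the edge portions inside another operand are dropped and the merged outline is re-measured after clipping — boundary = 127.50 mm; the cube at (1.5, 6) does not reach this height (z outside [14, 34]); Subtracting the remaining from the first: none of the subtracted shapes is present at this height, so that combined region is unchanged — boundary = 127.50 mm. So its perimeter = 127.50 mm. Layer 73 is larger (127.50 vs 72.00 mm).

layer 73 (z = 10.95 mm)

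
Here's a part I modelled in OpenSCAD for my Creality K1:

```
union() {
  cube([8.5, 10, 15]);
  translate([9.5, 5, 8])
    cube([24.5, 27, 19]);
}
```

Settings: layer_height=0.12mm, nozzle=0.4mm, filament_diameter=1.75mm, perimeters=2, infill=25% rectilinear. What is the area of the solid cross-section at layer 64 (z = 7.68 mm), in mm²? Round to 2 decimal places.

At z = 7.68 mm: the cube (footprint 8.5×10) is included at this height (area 85.00 mm²); the cube at (9.5, 5) is not intersected at this z (z outside [8, 27]); Merging all regions: only the 8.5×10 cube is present, so the union is just that shape — area = 85.00 mm². Overall, the cross-section is a single solid region. Net area = 85.00 mm².

85.00 mm²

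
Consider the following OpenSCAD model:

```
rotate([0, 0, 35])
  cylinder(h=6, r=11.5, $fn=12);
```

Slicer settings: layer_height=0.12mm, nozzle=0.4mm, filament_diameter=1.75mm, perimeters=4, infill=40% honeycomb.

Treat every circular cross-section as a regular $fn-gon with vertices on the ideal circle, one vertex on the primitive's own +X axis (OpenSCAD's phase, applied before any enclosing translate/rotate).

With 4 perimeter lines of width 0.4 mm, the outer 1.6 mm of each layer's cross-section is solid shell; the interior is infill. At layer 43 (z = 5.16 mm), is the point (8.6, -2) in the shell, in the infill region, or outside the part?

At z = 5.16 mm: the cylinder: section is a regular 12-gon, circumradius r=11.5; (whole slice rotated 35° about Z — lengths, areas and connectivity unchanged). Overall, the cross-section is a single solid region. Undo the 35° rotation: the query point maps to (5.898, -6.571) in the un-rotated model frame. The nearest boundary edge runs (5.75, -9.96)→(9.96, -5.75); distance from the point to it = 2.29 mm. The point is inside the cross-section and 2.29 mm from the nearest boundary — more than the 1.6 mm shell width (4 × 0.4), so it's in the infill interior.

infill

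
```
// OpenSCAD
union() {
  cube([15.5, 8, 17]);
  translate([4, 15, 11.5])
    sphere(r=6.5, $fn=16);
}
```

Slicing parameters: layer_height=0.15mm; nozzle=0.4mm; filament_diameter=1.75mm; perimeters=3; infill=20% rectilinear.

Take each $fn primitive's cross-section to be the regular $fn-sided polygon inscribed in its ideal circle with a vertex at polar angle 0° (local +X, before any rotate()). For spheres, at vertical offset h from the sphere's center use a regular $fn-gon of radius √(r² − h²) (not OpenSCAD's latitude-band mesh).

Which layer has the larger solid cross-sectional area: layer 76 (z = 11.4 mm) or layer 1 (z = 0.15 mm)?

layer 76 (z = 11.4 mm)

Layer 76 (z = 11.4): the 15.5×8 cube contributes its full rectangle (area 124.00 mm²); the sphere at (4, 15): section is a regular 16-gon, circumradius = √(r²−h²) = √(6.5²−0.1²) = 6.499 (area = (16/2)·6.499²·sin(360°/16) = 129.32 mm²); Combining (union): the 2 present regions are separate (no shared area or edge), so areas and boundary lengths simply add and each stays a separate island — area = 253.32 mm². So its area = 253.32 mm². Layer 1 (z = 0.15): the cube (footprint 15.5×8) is included at this height (area 124.00 mm²); the sphere at (4, 15) is not intersected at this z (|z−center|=11.350 > r=6.5); Merging all regions: only the 15.5×8 cube is present, so the union is just that shape — area = 124.00 mm². So its area = 124.00 mm². Layer 76 is larger (253.32 vs 124.00 mm²).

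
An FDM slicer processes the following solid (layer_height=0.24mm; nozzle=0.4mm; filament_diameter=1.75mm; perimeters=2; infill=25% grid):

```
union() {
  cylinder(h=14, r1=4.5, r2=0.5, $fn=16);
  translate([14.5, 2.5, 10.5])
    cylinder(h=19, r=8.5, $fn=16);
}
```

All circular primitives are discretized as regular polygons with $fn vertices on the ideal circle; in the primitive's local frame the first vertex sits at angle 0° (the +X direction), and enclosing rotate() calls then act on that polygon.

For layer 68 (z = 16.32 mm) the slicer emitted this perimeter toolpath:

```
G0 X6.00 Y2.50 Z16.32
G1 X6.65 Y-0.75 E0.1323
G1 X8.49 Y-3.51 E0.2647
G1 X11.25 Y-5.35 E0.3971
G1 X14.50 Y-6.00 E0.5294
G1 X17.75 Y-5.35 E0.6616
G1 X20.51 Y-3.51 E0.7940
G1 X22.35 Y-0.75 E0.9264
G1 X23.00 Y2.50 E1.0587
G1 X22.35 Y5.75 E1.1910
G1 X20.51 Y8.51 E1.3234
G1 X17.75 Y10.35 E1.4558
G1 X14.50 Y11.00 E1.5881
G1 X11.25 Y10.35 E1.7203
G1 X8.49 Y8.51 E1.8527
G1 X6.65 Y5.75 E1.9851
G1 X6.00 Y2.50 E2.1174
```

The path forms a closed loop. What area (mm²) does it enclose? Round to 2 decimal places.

221.08 mm²

Apply the shoelace formula to the sequence of (X, Y) vertices; enclosed area = 221.08 mm².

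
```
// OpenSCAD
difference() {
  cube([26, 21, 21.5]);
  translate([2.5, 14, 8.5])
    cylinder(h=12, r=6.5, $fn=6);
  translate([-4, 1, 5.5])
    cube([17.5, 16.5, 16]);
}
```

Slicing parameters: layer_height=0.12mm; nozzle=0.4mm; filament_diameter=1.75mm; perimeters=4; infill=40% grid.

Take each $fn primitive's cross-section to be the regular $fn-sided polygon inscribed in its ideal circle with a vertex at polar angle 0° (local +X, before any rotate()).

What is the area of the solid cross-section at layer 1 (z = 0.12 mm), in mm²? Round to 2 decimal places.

546.00 mm²

At z = 0.12 mm: the 26×21 cube contributes its full rectangle (area 546.00 mm²); the cylinder at (2.5, 14) is absent (z outside [8.5, 20.5]); the cube at (-4, 1) is absent (z outside [5.5, 21.5]); Subtracting the remaining from the first: none of the subtracted shapes is present at this height, so the 26×21 cube is unchanged — area = 546.00 mm². Overall, the cross-section is a single solid region. Net area = 546.00 mm².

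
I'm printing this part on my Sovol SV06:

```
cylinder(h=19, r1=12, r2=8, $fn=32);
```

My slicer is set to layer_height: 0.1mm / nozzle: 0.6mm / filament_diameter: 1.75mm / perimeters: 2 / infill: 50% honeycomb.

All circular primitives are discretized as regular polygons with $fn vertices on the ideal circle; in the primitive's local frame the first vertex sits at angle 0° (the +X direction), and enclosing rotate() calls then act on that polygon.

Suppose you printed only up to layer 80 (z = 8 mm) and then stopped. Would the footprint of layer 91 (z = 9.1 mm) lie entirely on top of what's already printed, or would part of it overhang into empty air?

entirely on top

Compare the two slices. At z = 8: the cone contributes a regular 32-gon of circumradius 10.316 (interpolated between r1=12 and r2=8 at t=0.421) (area = (32/2)·10.316²·sin(360°/32) = 332.17 mm²). At z = 9.1: the cone (r1=12→r2=8) has section circumradius 10.084 here — a regular 32-gon (area = (32/2)·10.084²·sin(360°/32) = 317.42 mm²). Checking containment: the cross-section at z = 9.1 is a subset of the cross-section at z = 8.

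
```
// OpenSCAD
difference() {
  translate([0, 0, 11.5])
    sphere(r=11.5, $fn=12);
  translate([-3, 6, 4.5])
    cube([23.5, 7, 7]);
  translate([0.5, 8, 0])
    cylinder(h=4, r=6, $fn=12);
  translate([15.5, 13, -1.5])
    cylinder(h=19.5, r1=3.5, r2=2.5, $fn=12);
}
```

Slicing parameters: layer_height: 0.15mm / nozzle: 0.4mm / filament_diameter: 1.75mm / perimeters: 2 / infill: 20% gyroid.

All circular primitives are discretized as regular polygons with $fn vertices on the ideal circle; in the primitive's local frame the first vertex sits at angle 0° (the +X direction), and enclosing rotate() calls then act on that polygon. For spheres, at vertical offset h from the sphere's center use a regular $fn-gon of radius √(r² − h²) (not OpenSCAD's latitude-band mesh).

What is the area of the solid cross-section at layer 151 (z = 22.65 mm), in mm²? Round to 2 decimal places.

At z = 22.65 mm: the r=11.5 sphere slices to a regular 12-gon of circumradius 2.816 (√(r²−h²) with h=11.15 from center) (area = (12/2)·2.816²·sin(360°/12) = 23.78 mm²); the cube at (-3, 6) is not intersected at this z (z outside [4.5, 11.5]); the cylinder at (0.5, 8) is absent (z outside [0, 4]); the cone at (15.5, 13) is not intersected at this z (z outside [-1.5, 18]); Taking the first minus the rest: none of the subtracted shapes is present at this height, so the r=11.5 sphere is unchanged — area = 23.78 mm². Overall, the cross-section is a single solid region. Net area = 23.78 mm².

23.78 mm²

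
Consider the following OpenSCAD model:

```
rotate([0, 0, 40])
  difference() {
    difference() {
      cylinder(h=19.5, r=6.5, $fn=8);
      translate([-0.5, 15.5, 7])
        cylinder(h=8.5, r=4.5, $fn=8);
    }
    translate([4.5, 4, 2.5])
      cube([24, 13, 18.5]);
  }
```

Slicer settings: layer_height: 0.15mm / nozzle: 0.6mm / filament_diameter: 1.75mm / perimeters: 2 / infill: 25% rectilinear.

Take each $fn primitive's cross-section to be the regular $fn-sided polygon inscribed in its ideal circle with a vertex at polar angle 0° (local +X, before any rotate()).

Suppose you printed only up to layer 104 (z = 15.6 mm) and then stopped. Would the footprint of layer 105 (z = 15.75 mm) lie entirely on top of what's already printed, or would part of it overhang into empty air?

Compare the two slices. At z = 15.6: the r=6.5 cylinder contributes a regular 8-gon of circumradius 6.5 (area = (8/2)·6.500²·sin(360°/8) = 119.50 mm²); the cylinder at (-0.5, 15.5) does not reach this height (z outside [7, 15.5]); Taking the first minus the rest: none of the subtracted shapes is present at this height, so the r=6.5 cylinder is unchanged — area = 119.50 mm²; the 24×13 cube at (4.5, 4) contributes its full rectangle (area 312.00 mm²); After the difference (first − rest): starting from the result so far (119.50 mm²), the 24×13 cube at (4.5, 4) partially overlaps it — only the 0.13 mm² overlap (of its 312.00 mm²) is removed, clipping the outline — area = 119.37 mm²; (rotated 40° about Z; rotation is an isometry so areas/perimeters/island counts are preserved). At z = 15.75: the r=6.5 cylinder contributes a regular 8-gon of circumradius 6.5 (area = (8/2)·6.500²·sin(360°/8) = 119.50 mm²); the cylinder at (-0.5, 15.5) is absent (z outside [7, 15.5]); After the difference (first − rest): none of the subtracted shapes is present at this height, so the r=6.5 cylinder is unchanged — area = 119.50 mm²; the cube at (4.5, 4) is present — its section is the full 24×13 rectangle (area 312.00 mm²); Subtracting the remaining from the first: starting from the result so far (119.50 mm²), the 24×13 cube at (4.5, 4) partially overlaps it — only the 0.13 mm² overlap (of its 312.00 mm²) is removed, clipping the outline — area = 119.37 mm²; (rotated 40° about Z; rotation is an isometry so areas/perimeters/island counts are preserved). Checking containment: the cross-section at z = 15.75 is a subset of the cross-section at z = 15.6.

entirely on top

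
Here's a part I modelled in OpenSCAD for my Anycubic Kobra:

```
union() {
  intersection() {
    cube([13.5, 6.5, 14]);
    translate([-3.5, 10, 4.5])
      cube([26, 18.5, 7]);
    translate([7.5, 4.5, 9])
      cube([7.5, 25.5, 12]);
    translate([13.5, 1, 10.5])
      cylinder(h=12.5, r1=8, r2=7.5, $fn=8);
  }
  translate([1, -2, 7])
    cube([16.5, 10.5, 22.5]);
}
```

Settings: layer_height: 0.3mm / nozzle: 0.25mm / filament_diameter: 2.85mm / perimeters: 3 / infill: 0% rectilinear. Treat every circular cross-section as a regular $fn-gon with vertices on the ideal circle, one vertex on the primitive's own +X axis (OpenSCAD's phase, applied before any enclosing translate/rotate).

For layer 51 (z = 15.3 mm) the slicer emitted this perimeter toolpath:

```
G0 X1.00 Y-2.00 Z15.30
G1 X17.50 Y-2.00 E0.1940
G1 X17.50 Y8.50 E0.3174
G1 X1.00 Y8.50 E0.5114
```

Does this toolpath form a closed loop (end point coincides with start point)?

no

Start point (G0): (1.00, -2.00). End point (last G1): the path does not return to the start — open.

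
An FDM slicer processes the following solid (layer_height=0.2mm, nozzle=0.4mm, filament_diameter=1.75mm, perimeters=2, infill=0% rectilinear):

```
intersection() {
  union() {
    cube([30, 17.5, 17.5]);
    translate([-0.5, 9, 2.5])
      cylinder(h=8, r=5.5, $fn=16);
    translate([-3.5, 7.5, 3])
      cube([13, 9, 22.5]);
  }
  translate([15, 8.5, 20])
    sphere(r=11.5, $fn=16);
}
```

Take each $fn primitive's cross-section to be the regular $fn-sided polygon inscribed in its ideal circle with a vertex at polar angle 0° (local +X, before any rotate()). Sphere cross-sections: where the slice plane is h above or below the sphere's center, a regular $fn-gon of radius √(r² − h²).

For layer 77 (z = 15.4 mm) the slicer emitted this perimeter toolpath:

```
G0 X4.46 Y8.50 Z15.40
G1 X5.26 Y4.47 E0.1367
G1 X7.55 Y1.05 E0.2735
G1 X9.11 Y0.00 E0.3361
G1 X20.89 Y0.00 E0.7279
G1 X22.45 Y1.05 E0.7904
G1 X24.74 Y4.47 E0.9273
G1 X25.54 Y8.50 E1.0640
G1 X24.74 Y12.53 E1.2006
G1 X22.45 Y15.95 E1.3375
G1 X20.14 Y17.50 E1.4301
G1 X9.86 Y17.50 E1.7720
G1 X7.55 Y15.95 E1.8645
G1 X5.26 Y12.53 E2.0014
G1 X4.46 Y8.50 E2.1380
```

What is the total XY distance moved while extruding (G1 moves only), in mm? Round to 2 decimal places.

64.28 mm

Sum the Euclidean lengths of each G1 segment: total = 64.28 mm.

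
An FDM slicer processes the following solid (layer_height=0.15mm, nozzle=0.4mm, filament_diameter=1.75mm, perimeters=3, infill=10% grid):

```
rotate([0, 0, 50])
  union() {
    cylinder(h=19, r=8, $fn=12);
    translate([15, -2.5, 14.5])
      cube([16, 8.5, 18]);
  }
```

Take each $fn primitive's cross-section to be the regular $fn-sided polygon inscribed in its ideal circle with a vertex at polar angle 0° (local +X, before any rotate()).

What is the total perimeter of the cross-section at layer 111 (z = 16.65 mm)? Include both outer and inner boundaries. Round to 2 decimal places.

At z = 16.65 mm: the r=8 cylinder contributes a regular 12-gon of circumradius 8 (perimeter = 2·12·8.000·sin(180°/12) = 49.69 mm); the cube at (15, -2.5) is present — its section is the full 16×8.5 rectangle (perimeter 49.00 mm); Merging all regions: the 2 present regions are separate (no shared area or edge), so areas and boundary lengths simply add and each stays a separate island — boundary = 98.69 mm; (whole slice rotated 50° about Z — lengths, areas and connectivity unchanged). Overall, the cross-section has 2 separate islands. Total boundary length (outer) = 98.69 mm.

98.69 mm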